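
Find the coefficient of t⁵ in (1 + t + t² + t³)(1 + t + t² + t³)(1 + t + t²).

(1 + t + t² + t³) has coefficients 1,1,1,1 for degrees 0…3.
(1 + t + t² + t³) has coefficients 1,1,1,1,0,0 for degrees 0…5.
Finally multiplying by (1 + t + t²), the product of all factors after the first has coefficients 1,2,3,3,2,1 for degrees 0…5.
[t⁵] = 1·1 + 1·2 + 1·3 + 1·3 = 9.

9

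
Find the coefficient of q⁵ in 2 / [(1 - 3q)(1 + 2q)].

266

The denominator gives the recurrence a_n = a_(n−1) + 6a_(n−2) for n ≥ 2; the numerator fixes a_0 = 2, a_1 = 2.
Iterating: 2, 2, 14, 26, 110, 266, so a_5 = 266.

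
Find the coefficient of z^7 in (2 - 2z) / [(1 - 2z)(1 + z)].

Partial fractions give a closed form: a_n = (2/3)·2^n + (4/3)·(-1)^n.
At n = 7: a_7 = 84.

84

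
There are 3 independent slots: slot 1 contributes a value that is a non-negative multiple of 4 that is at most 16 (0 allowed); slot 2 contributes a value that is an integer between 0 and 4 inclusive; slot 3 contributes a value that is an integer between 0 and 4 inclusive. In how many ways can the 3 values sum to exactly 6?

The generating function for the choices is (1 + q⁴ + q⁸ + q¹² + q¹⁶)·(1 + q + q² + q³ + q⁴)·(1 + q + q² + q³ + q⁴); the count is [q⁶].
(1 + q⁴ + q⁸ + q¹² + q¹⁶) has coefficients 1,0,0,0,1,0,0 for degrees 0…6.
(1 + q + q² + q³ + q⁴) has coefficients 1,1,1,1,1,0,0 for degrees 0…6.
Finally multiplying by (1 + q + q² + q³ + q⁴), the product of all factors after the first has coefficients 1,2,3,4,5,4,3 for degrees 0…6.
[q⁶] = 1·3 + 1·3 = 6.

6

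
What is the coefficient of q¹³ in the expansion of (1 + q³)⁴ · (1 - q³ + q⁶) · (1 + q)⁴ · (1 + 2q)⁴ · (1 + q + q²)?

(1 + q³)⁴ has coefficients 1,0,0,4,0,0,6,0,0,4,0,0,1 for degrees 0…12.
(1 - q³ + q⁶) has coefficients 1,0,0,-1,0,0,1,0,0,0,0,0,0,0 for degrees 0…13.
Multiplying by (1 + q)⁴ gives running coefficients 1,4,6,3,-3,-6,-3,3,6,4,1,0,0,0 for degrees 0…13.
Multiplying by (1 + 2q)⁴ gives running coefficients 1,12,62,179,309,298,69,-213,-282,-68,225,344,248,96 for degrees 0…13.
Finally multiplying by (1 + q + q²), the product of all factors after the first has coefficients 1,13,75,253,550,786,676,154,-426,-563,-125,501,817,688 for degrees 0…13.
[q¹³] = 1·688 + 4·(-125) + 6·154 + 4·550 + 1·13 = 3325.

3325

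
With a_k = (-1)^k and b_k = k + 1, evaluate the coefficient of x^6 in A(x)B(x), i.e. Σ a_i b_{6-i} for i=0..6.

4

This is [x^6] in the product of the two ordinary generating functions.
Σ = 1·7 − 1·6 + 1·5 − 1·4 + 1·3 − 1·2 + 1·1 = 4.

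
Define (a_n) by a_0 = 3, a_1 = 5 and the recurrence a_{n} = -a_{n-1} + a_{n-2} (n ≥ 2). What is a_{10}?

The ordinary generating function has denominator 1 + q - q^2.
Iterating the recurrence: a_0,…,a_{10} = 3, 5, -2, 7, -9, 16, -25, 41, -66, 107, -173.

-173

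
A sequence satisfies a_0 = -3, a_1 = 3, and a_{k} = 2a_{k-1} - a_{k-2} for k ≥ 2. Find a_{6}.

33

The ordinary generating function has denominator 1 - 2t + t^2.
Iterating the recurrence: a_0,…,a_{6} = -3, 3, 9, 15, 21, 27, 33.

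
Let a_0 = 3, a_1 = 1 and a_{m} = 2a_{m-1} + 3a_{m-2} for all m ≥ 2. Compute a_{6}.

The ordinary generating function has denominator 1 - 2z - 3z^2.
Iterating the recurrence: a_0,…,a_{6} = 3, 1, 11, 25, 83, 241, 731.

731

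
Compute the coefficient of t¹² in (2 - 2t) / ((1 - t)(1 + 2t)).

Partial fractions give a closed form: a_n = (2)·(-2)^n.
At n = 12: a_12 = 8192.

8192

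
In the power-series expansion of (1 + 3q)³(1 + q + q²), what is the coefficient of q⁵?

27

(1 + 3q)³ has coefficients 1,9,27,27 for degrees 0…3.
(1 + q + q²) has coefficients 1,1,1,0,0,0 for degrees 0…5.
[q⁵] = 1·0 + 9·0 + 27·0 + 27·1 = 27.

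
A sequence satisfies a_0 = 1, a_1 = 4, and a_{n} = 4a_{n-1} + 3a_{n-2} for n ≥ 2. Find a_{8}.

190513

The ordinary generating function has denominator 1 - 4x - 3x^2.
Iterating the recurrence: a_0,…,a_{8} = 1, 4, 19, 88, 409, 1900, 8827, 41008, 190513.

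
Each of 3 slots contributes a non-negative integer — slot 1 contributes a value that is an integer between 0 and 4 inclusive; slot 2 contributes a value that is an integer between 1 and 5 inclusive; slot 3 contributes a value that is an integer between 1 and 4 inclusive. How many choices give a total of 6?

14

The generating function for the choices is (1 + t + t^2 + t^3 + t^4)·(t + t^2 + t^3 + t^4 + t^5)·(t + t^2 + t^3 + t^4); the count is [t^6].
(1 + t + t^2 + t^3 + t^4) has coefficients 1,1,1,1,1 for degrees 0…4.
(t + t^2 + t^3 + t^4 + t^5) has coefficients 0,1,1,1,1,1,0 for degrees 0…6.
Finally multiplying by (t + t^2 + t^3 + t^4), the product of all factors after the first has coefficients 0,0,1,2,3,4,4 for degrees 0…6.
[t^6] = 1·4 + 1·4 + 1·3 + 1·2 + 1·1 = 14.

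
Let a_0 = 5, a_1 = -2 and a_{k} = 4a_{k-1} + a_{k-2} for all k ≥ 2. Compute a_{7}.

The ordinary generating function has denominator 1 - 4t - t^2.
Iterating the recurrence: a_0,…,a_{7} = 5, -2, -3, -14, -59, -250, -1059, -4486.

-4486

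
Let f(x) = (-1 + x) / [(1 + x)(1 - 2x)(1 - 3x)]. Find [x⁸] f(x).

Partial fractions give a closed form: a_n = (-1/6)·(-1)^n + (2/3)·2^n + (-3/2)·3^n.
At n = 8: a_8 = -9671.

-9671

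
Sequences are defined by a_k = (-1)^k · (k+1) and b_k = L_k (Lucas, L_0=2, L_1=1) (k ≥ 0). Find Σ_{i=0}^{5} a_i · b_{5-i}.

-10

Write out a_i and b_{5-i} for i = 0,…,5 and sum the products.
Σ = 1·11 − 2·7 + 3·4 − 4·3 + 5·1 − 6·2 = -10.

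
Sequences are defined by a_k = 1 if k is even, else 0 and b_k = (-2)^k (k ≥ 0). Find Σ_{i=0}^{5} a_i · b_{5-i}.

Write out a_i and b_{5-i} for i = 0,…,5 and sum the products.
Σ = 1·(-32) + 0·16 + 1·(-8) + 0·4 + 1·(-2) + 0·1 = -42.

-42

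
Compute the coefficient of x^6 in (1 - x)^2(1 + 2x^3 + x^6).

(1 - x)^2 has coefficients 1,-2,1 for degrees 0…2.
(1 + 2x^3 + x^6) has coefficients 1,0,0,2,0,0,1 for degrees 0…6.
[x^6] = 1·1 − 2·0 + 1·0 = 1.

1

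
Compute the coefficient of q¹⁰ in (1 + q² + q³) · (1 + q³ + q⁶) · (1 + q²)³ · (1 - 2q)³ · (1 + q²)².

(1 + q² + q³) has coefficients 1,0,1,1 for degrees 0…3.
(1 + q³ + q⁶) has coefficients 1,0,0,1,0,0,1,0,0,0,0 for degrees 0…10.
Multiplying by (1 + q²)³ gives running coefficients 1,0,3,1,3,3,2,3,3,1,3 for degrees 0…10.
Multiplying by (1 - 2q)³ gives running coefficients 1,-6,15,-25,33,-27,12,3,-15,3,9 for degrees 0…10.
Finally multiplying by (1 + q²)², the product of all factors after the first has coefficients 1,-6,17,-37,64,-83,93,-76,42,-18,-9 for degrees 0…10.
[q¹⁰] = 1·(-9) + 1·42 + 1·(-76) = -43.

-43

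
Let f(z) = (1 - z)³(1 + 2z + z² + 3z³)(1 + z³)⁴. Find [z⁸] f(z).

(1 - z)³ has coefficients 1,-3,3,-1 for degrees 0…3.
(1 + 2z + z² + 3z³) has coefficients 1,2,1,3,0,0,0,0,0 for degrees 0…8.
Finally multiplying by (1 + z³)⁴, the product of all factors after the first has coefficients 1,2,1,7,8,4,18,12,6 for degrees 0…8.
[z⁸] = 1·6 − 3·12 + 3·18 − 1·4 = 20.

20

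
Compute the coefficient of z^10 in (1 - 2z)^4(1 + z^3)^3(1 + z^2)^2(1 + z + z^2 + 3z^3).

411

(1 - 2z)^4 has coefficients 1,-8,24,-32,16 for degrees 0…4.
(1 + z^3)^3 has coefficients 1,0,0,3,0,0,3,0,0,1,0 for degrees 0…10.
Multiplying by (1 + z^2)^2 gives running coefficients 1,0,2,3,1,6,3,3,6,1,3 for degrees 0…10.
Finally multiplying by (1 + z + z^2 + 3z^3), the product of all factors after the first has coefficients 1,1,3,8,6,16,19,15,30,19,19 for degrees 0…10.
[z^10] = 1·19 − 8·19 + 24·30 − 32·15 + 16·19 = 411.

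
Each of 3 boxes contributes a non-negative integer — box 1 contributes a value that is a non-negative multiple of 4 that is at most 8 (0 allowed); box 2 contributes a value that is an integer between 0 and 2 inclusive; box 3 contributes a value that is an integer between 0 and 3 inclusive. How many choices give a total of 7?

3

The generating function for the choices is (1 + y^4 + y^8)·(1 + y + y^2)·(1 + y + y^2 + y^3); the count is [y^7].
(1 + y^4 + y^8) has coefficients 1,0,0,0,1,0,0,0 for degrees 0…7.
(1 + y + y^2) has coefficients 1,1,1,0,0,0,0,0 for degrees 0…7.
Finally multiplying by (1 + y + y^2 + y^3), the product of all factors after the first has coefficients 1,2,3,3,2,1,0,0 for degrees 0…7.
[y^7] = 1·0 + 1·3 = 3.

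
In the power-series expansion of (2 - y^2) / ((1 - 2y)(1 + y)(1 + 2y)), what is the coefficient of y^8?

Partial fractions give a closed form: a_n = (7/12)·2^n + (-1/3)·(-1)^n + (7/4)·(-2)^n.
At n = 8: a_8 = 597.

597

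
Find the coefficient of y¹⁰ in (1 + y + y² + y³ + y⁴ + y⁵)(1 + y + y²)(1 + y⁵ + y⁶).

(1 + y + y² + y³ + y⁴ + y⁵) has coefficients 1,1,1,1,1,1 for degrees 0…5.
(1 + y + y²) has coefficients 1,1,1,0,0,0,0,0,0,0,0 for degrees 0…10.
Finally multiplying by (1 + y⁵ + y⁶), the product of all factors after the first has coefficients 1,1,1,0,0,1,2,2,1,0,0 for degrees 0…10.
[y¹⁰] = 1·0 + 1·0 + 1·1 + 1·2 + 1·2 + 1·1 = 6.

6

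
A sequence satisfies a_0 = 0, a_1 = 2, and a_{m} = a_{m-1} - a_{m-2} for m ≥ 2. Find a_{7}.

2

The ordinary generating function has denominator 1 - t + t^2.
Iterating the recurrence: a_0,…,a_{7} = 0, 2, 2, 0, -2, -2, 0, 2.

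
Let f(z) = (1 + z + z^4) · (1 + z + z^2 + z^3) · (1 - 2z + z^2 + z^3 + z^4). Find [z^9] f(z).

(1 + z + z^4) has coefficients 1,1,0,0,1 for degrees 0…4.
(1 + z + z^2 + z^3) has coefficients 1,1,1,1,0,0,0,0,0,0 for degrees 0…9.
Finally multiplying by (1 - 2z + z^2 + z^3 + z^4), the product of all factors after the first has coefficients 1,-1,0,1,1,3,2,1,0,0 for degrees 0…9.
[z^9] = 1·0 + 1·0 + 1·3 = 3.

3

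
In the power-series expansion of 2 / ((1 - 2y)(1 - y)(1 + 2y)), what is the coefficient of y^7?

Partial fractions give a closed form: a_n = (2)·2^n + (-2/3)·1^n + (2/3)·(-2)^n.
At n = 7: a_7 = 170.

170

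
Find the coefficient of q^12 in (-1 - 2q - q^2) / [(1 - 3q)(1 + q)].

-708588

The denominator gives the recurrence a_n = 2a_(n−1) + 3a_(n−2) for n ≥ 3; the numerator fixes a_0 = -1, a_1 = -4, a_2 = -12.
Iterating: -1, -4, -12, -36, -108, -324, -972, -2916, -8748, -26244, -78732, -236196, -708588, so a_12 = -708588.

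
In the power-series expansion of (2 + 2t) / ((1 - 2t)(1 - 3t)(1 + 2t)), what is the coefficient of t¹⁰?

280568

Partial fractions give a closed form: a_n = (-3)·2^n + (24/5)·3^n + (1/5)·(-2)^n.
At n = 10: a_10 = 280568.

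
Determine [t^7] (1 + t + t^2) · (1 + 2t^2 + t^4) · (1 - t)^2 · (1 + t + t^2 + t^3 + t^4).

(1 + t + t^2) has coefficients 1,1,1 for degrees 0…2.
(1 + 2t^2 + t^4) has coefficients 1,0,2,0,1,0,0,0 for degrees 0…7.
Multiplying by (1 - t)^2 gives running coefficients 1,-2,3,-4,3,-2,1,0 for degrees 0…7.
Finally multiplying by (1 + t + t^2 + t^3 + t^4), the product of all factors after the first has coefficients 1,-1,2,-2,1,-2,1,-2 for degrees 0…7.
[t^7] = 1·(-2) + 1·1 + 1·(-2) = -3.

-3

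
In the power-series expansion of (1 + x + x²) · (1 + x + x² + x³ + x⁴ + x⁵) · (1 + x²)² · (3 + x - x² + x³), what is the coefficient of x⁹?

(1 + x + x²) has coefficients 1,1,1 for degrees 0…2.
(1 + x + x² + x³ + x⁴ + x⁵) has coefficients 1,1,1,1,1,1,0,0,0,0 for degrees 0…9.
Multiplying by (1 + x²)² gives running coefficients 1,1,3,3,4,4,3,3,1,1 for degrees 0…9.
Finally multiplying by (3 + x - x² + x³), the product of all factors after the first has coefficients 3,4,9,12,13,16,12,12,7,4 for degrees 0…9.
[x⁹] = 1·4 + 1·7 + 1·12 = 23.

23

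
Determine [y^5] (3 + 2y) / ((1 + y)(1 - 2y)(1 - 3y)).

The denominator gives the recurrence a_n = 4a_(n−1) − a_(n−2) − 6a_(n−3) for n ≥ 3; the numerator fixes a_0 = 3, a_1 = 14, a_2 = 53.
Iterating: 3, 14, 53, 180, 583, 1834, so a_5 = 1834.

1834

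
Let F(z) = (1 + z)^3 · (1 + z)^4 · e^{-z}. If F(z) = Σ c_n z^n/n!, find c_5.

34

The EGF product rule gives c_5 = Σ_{k_1+k_2+k_3=5} C(5; k_1,k_2,k_3) · ∏ g_i(k_i), where (1+z)^3 gives the falling factorial (3)_k; (1+z)^4 gives the falling factorial (4)_k; e^{-z} gives (-1)^k.
g_1(k) for k = 0…5: 1, 3, 6, 6, 0, 0.
g_2(k) for k = 0…5: 1, 4, 12, 24, 24, 0.
g_3(k) for k = 0…5: 1, -1, 1, -1, 1, -1.
First combine the last two factors: h(k) = Σ_j C(k,j)·g_2(j)·g_3(k−j) for k = 0…5: 1, 3, 5, -1, -15, 19.
c_5 = Σ_k C(5,k)·g_1(k)·h(5−k) = 1·1·19 + 5·3·(-15) + 10·6·(-1) + 10·6·5 = 19 − 225 − 60 + 300 = 34.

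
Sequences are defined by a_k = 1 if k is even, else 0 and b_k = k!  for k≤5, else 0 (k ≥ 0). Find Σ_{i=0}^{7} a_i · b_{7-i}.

The convolution is the t^7 coefficient of A(t)B(t).
Σ = 1·0 + 0·0 + 1·120 + 0·24 + 1·6 + 0·2 + 1·1 + 0·1 = 127.

127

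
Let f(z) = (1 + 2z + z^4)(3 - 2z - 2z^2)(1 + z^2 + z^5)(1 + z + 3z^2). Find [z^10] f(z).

(1 + 2z + z^4) has coefficients 1,2,0,0,1 for degrees 0…4.
(3 - 2z - 2z^2) has coefficients 3,-2,-2,0,0,0,0,0,0,0,0 for degrees 0…10.
Multiplying by (1 + z^2 + z^5) gives running coefficients 3,-2,1,-2,-2,3,-2,-2,0,0,0 for degrees 0…10.
Finally multiplying by (1 + z + 3z^2), the product of all factors after the first has coefficients 3,1,8,-7,-1,-5,-5,5,-8,-6,0 for degrees 0…10.
[z^10] = 1·0 + 2·(-6) + 1·(-5) = -17.

-17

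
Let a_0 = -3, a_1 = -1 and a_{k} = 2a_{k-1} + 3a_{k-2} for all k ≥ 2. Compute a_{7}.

The ordinary generating function has denominator 1 - 2y - 3y^2.
Iterating the recurrence: a_0,…,a_{7} = -3, -1, -11, -25, -83, -241, -731, -2185.

-2185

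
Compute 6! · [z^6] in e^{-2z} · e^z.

1

The EGF product rule gives c_6 = Σ_{k_1+k_2=6} C(6; k_1,k_2) · ∏ g_i(k_i), where e^{-2z} gives (-2)^k; e^z gives (1)^k.
g_1(k) for k = 0…6: 1, -2, 4, -8, 16, -32, 64.
g_2(k) for k = 0…6: 1, 1, 1, 1, 1, 1, 1.
c_6 = Σ_k C(6,k)·g_1(k)·g_2(6−k) = 1·1·1 + 6·(-2)·1 + 15·4·1 + 20·(-8)·1 + 15·16·1 + 6·(-32)·1 + 1·64·1 = 1 − 12 + 60 − 160 + 240 − 192 + 64 = 1.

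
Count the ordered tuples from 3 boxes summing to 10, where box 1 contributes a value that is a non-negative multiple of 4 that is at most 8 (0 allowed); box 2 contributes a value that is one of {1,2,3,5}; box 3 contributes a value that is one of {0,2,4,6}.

2

The generating function for the choices is (1 + x^4 + x^8)·(x + x^2 + x^3 + x^5)·(1 + x^2 + x^4 + x^6); the count is [x^10].
(1 + x^4 + x^8) has coefficients 1,0,0,0,1,0,0,0,1 for degrees 0…8.
(x + x^2 + x^3 + x^5) has coefficients 0,1,1,1,0,1,0,0,0,0,0 for degrees 0…10.
Finally multiplying by (1 + x^2 + x^4 + x^6), the product of all factors after the first has coefficients 0,1,1,2,1,3,1,3,1,2,0 for degrees 0…10.
[x^10] = 1·0 + 1·1 + 1·1 = 2.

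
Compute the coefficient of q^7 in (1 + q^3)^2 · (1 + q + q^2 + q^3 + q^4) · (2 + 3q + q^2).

(1 + q^3)^2 has coefficients 1,0,0,2,0,0,1 for degrees 0…6.
(1 + q + q^2 + q^3 + q^4) has coefficients 1,1,1,1,1,0,0,0 for degrees 0…7.
Finally multiplying by (2 + 3q + q^2), the product of all factors after the first has coefficients 2,5,6,6,6,4,1,0 for degrees 0…7.
[q^7] = 1·0 + 2·6 + 1·5 = 17.

17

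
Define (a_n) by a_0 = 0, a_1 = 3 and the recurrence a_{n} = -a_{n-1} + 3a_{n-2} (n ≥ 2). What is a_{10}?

-3477

The ordinary generating function has denominator 1 + x - 3x^2.
Iterating the recurrence: a_0,…,a_{10} = 0, 3, -3, 12, -21, 57, -120, 291, -651, 1524, -3477.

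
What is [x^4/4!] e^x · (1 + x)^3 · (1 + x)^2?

501

The EGF product rule gives c_4 = Σ_{k_1+k_2+k_3=4} C(4; k_1,k_2,k_3) · ∏ g_i(k_i), where e^x gives (1)^k; (1+x)^3 gives the falling factorial (3)_k; (1+x)^2 gives the falling factorial (2)_k.
g_1(k) for k = 0…4: 1, 1, 1, 1, 1.
g_2(k) for k = 0…4: 1, 3, 6, 6, 0.
g_3(k) for k = 0…4: 1, 2, 2, 0, 0.
First combine the last two factors: h(k) = Σ_j C(k,j)·g_2(j)·g_3(k−j) for k = 0…4: 1, 5, 20, 60, 120.
c_4 = Σ_k C(4,k)·g_1(k)·h(4−k) = 1·1·120 + 4·1·60 + 6·1·20 + 4·1·5 + 1·1·1 = 120 + 240 + 120 + 20 + 1 = 501.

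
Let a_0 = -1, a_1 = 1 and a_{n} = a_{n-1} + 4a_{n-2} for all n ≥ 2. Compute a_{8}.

-283

The ordinary generating function has denominator 1 - x - 4x^2.
Iterating the recurrence: a_0,…,a_{8} = -1, 1, -3, 1, -11, -7, -51, -79, -283.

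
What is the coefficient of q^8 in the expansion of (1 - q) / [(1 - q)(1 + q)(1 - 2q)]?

The denominator gives the recurrence a_n = 2a_(n−1) + a_(n−2) − 2a_(n−3) for n ≥ 3; the numerator fixes a_0 = 1, a_1 = 1, a_2 = 3.
Iterating: 1, 1, 3, 5, 11, 21, 43, 85, 171, so a_8 = 171.

171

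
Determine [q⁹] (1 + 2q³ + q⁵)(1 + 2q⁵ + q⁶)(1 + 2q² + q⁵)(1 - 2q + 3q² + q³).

5

(1 + 2q³ + q⁵) has coefficients 1,0,0,2,0,1 for degrees 0…5.
(1 + 2q⁵ + q⁶) has coefficients 1,0,0,0,0,2,1,0,0,0 for degrees 0…9.
Multiplying by (1 + 2q² + q⁵) gives running coefficients 1,0,2,0,0,3,1,4,2,0 for degrees 0…9.
Finally multiplying by (1 - 2q + 3q² + q³), the product of all factors after the first has coefficients 1,-2,5,-3,6,5,-5,11,0,9 for degrees 0…9.
[q⁹] = 1·9 + 2·(-5) + 1·6 = 5.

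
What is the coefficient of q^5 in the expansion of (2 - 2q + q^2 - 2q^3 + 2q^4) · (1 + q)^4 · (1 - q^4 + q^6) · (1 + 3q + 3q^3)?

(2 - 2q + q^2 - 2q^3 + 2q^4) has coefficients 2,-2,1,-2,2 for degrees 0…4.
(1 + q)^4 has coefficients 1,4,6,4,1,0 for degrees 0…5.
Multiplying by (1 - q^4 + q^6) gives running coefficients 1,4,6,4,0,-4 for degrees 0…5.
Finally multiplying by (1 + 3q + 3q^3), the product of all factors after the first has coefficients 1,7,18,25,24,14 for degrees 0…5.
[q^5] = 2·14 − 2·24 + 1·25 − 2·18 + 2·7 = -17.

-17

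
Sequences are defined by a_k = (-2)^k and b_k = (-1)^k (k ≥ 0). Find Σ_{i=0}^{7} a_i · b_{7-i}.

This is [x^7] in the product of the two ordinary generating functions.
Σ = 1·(-1) − 2·1 + 4·(-1) − 8·1 + 16·(-1) − 32·1 + 64·(-1) − 128·1 = -255.

-255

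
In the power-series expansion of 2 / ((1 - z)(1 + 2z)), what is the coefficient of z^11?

The denominator gives the recurrence a_n = −a_(n−1) + 2a_(n−2) for n ≥ 2; the numerator fixes a_0 = 2, a_1 = -2.
Iterating: 2, -2, 6, -10, 22, -42, 86, -170, 342, -682, 1366, -2730, so a_11 = -2730.

-2730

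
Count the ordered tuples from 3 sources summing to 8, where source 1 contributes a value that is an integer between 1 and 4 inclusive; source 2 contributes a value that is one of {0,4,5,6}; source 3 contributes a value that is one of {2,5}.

The generating function for the choices is (x + x² + x³ + x⁴)·(1 + x⁴ + x⁵ + x⁶)·(x² + x⁵); the count is [x⁸].
(x + x² + x³ + x⁴) has coefficients 0,1,1,1,1 for degrees 0…4.
(1 + x⁴ + x⁵ + x⁶) has coefficients 1,0,0,0,1,1,1,0,0 for degrees 0…8.
Finally multiplying by (x² + x⁵), the product of all factors after the first has coefficients 0,0,1,0,0,1,1,1,1 for degrees 0…8.
[x⁸] = 1·1 + 1·1 + 1·1 + 1·0 = 3.

3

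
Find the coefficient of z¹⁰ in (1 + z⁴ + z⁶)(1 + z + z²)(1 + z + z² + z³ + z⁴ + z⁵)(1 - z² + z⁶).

(1 + z⁴ + z⁶) has coefficients 1,0,0,0,1,0,1 for degrees 0…6.
(1 + z + z²) has coefficients 1,1,1,0,0,0,0,0,0,0,0 for degrees 0…10.
Multiplying by (1 + z + z² + z³ + z⁴ + z⁵) gives running coefficients 1,2,3,3,3,3,2,1,0,0,0 for degrees 0…10.
Finally multiplying by (1 - z² + z⁶), the product of all factors after the first has coefficients 1,2,2,1,0,0,0,0,1,2,3 for degrees 0…10.
[z¹⁰] = 1·3 + 1·0 + 1·0 = 3.

3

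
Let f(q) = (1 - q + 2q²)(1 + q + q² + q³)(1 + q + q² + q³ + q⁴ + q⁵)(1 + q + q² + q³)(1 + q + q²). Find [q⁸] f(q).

81

(1 - q + 2q²) has coefficients 1,-1,2 for degrees 0…2.
(1 + q + q² + q³) has coefficients 1,1,1,1,0,0,0,0,0 for degrees 0…8.
Multiplying by (1 + q + q² + q³ + q⁴ + q⁵) gives running coefficients 1,2,3,4,4,4,3,2,1 for degrees 0…8.
Multiplying by (1 + q + q² + q³) gives running coefficients 1,3,6,10,13,15,15,13,10 for degrees 0…8.
Finally multiplying by (1 + q + q²), the product of all factors after the first has coefficients 1,4,10,19,29,38,43,43,38 for degrees 0…8.
[q⁸] = 1·38 − 1·43 + 2·43 = 81.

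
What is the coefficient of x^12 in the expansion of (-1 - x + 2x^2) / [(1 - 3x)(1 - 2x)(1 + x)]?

-1323141

Partial fractions give a closed form: a_n = (-5/2)·3^n + (4/3)·2^n + (1/6)·(-1)^n.
At n = 12: a_12 = -1323141.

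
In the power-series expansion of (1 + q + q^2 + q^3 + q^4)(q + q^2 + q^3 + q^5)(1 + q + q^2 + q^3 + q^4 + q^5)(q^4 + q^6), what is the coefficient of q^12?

32

(1 + q + q^2 + q^3 + q^4) has coefficients 1,1,1,1,1 for degrees 0…4.
(q + q^2 + q^3 + q^5) has coefficients 0,1,1,1,0,1,0,0,0,0,0,0,0 for degrees 0…12.
Multiplying by (1 + q + q^2 + q^3 + q^4 + q^5) gives running coefficients 0,1,2,3,3,4,4,3,2,1,1,0,0 for degrees 0…12.
Finally multiplying by (q^4 + q^6), the product of all factors after the first has coefficients 0,0,0,0,0,1,2,4,5,7,7,7,6 for degrees 0…12.
[q^12] = 1·6 + 1·7 + 1·7 + 1·7 + 1·5 = 32.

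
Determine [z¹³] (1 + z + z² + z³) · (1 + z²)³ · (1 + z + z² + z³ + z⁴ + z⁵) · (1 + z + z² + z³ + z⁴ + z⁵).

(1 + z + z² + z³) has coefficients 1,1,1,1 for degrees 0…3.
(1 + z²)³ has coefficients 1,0,3,0,3,0,1,0,0,0,0,0,0,0 for degrees 0…13.
Multiplying by (1 + z + z² + z³ + z⁴ + z⁵) gives running coefficients 1,1,4,4,7,7,7,7,4,4,1,1,0,0 for degrees 0…13.
Finally multiplying by (1 + z + z² + z³ + z⁴ + z⁵), the product of all factors after the first has coefficients 1,2,6,10,17,24,30,36,36,36,30,24,17,10 for degrees 0…13.
[z¹³] = 1·10 + 1·17 + 1·24 + 1·30 = 81.

81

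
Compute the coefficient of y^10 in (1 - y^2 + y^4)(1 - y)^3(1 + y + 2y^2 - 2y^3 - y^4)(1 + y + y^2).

(1 - y^2 + y^4) has coefficients 1,0,-1,0,1 for degrees 0…4.
(1 - y)^3 has coefficients 1,-3,3,-1,0,0,0,0,0,0,0 for degrees 0…10.
Multiplying by (1 + y + 2y^2 - 2y^3 - y^4) gives running coefficients 1,-2,2,-6,10,-5,-1,1,0,0,0 for degrees 0…10.
Finally multiplying by (1 + y + y^2), the product of all factors after the first has coefficients 1,-1,1,-6,6,-1,4,-5,0,1,0 for degrees 0…10.
[y^10] = 1·0 − 1·0 + 1·4 = 4.

4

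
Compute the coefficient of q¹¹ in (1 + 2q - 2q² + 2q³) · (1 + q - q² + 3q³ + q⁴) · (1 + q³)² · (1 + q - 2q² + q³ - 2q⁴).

(1 + 2q - 2q² + 2q³) has coefficients 1,2,-2,2 for degrees 0…3.
(1 + q - q² + 3q³ + q⁴) has coefficients 1,1,-1,3,1,0,0,0,0,0,0,0 for degrees 0…11.
Multiplying by (1 + q³)² gives running coefficients 1,1,-1,5,3,-2,7,3,-1,3,1,0 for degrees 0…11.
Finally multiplying by (1 + q - 2q² + q³ - 2q⁴), the product of all factors after the first has coefficients 1,2,-2,3,9,-12,6,7,-20,7,-5,-12 for degrees 0…11.
[q¹¹] = 1·(-12) + 2·(-5) − 2·7 + 2·(-20) = -76.

-76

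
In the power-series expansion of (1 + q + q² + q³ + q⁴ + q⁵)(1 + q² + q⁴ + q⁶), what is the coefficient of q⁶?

(1 + q + q² + q³ + q⁴ + q⁵) has coefficients 1,1,1,1,1,1 for degrees 0…5.
(1 + q² + q⁴ + q⁶) has coefficients 1,0,1,0,1,0,1 for degrees 0…6.
[q⁶] = 1·1 + 1·0 + 1·1 + 1·0 + 1·1 + 1·0 = 3.

3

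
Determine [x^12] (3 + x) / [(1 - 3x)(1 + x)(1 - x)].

The denominator gives the recurrence a_n = 3a_(n−1) + a_(n−2) − 3a_(n−3) for n ≥ 3; the numerator fixes a_0 = 3, a_1 = 10, a_2 = 33.
Iterating: 3, 10, 33, 100, 303, 910, 2733, 8200, 24603, 73810, 221433, 664300, 1992903, so a_12 = 1992903.

1992903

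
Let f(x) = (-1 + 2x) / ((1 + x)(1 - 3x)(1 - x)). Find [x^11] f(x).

Partial fractions give a closed form: a_n = (-3/8)·(-1)^n + (-3/8)·3^n + (-1/4)·1^n.
At n = 11: a_11 = -66430.

-66430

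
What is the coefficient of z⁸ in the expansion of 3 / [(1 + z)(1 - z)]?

Partial fractions give a closed form: a_n = (3/2)·(-1)^n + (3/2)·1^n.
At n = 8: a_8 = 3.

3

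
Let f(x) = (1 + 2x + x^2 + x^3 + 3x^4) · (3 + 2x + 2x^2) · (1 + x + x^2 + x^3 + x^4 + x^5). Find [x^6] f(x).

53

(1 + 2x + x^2 + x^3 + 3x^4) has coefficients 1,2,1,1,3 for degrees 0…4.
(3 + 2x + 2x^2) has coefficients 3,2,2,0,0,0,0 for degrees 0…6.
Finally multiplying by (1 + x + x^2 + x^3 + x^4 + x^5), the product of all factors after the first has coefficients 3,5,7,7,7,7,4 for degrees 0…6.
[x^6] = 1·4 + 2·7 + 1·7 + 1·7 + 3·7 = 53.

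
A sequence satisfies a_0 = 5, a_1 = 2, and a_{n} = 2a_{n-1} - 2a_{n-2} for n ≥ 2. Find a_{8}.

The ordinary generating function has denominator 1 - 2t + 2t^2.
Iterating the recurrence: a_0,…,a_{8} = 5, 2, -6, -16, -20, -8, 24, 64, 80.

80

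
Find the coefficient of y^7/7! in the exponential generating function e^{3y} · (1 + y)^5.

The EGF product rule gives c_7 = Σ_{k_1+k_2=7} C(7; k_1,k_2) · ∏ g_i(k_i), where e^{3y} gives (3)^k; (1+y)^5 gives the falling factorial (5)_k.
g_1(k) for k = 0…7: 1, 3, 9, 27, 81, 243, 729, 2187.
g_2(k) for k = 0…7: 1, 5, 20, 60, 120, 120, 0, 0.
c_7 = Σ_k C(7,k)·g_1(k)·g_2(7−k) = 21·9·120 + 35·27·120 + 35·81·60 + 21·243·20 + 7·729·5 + 1·2187·1 = 22680 + 113400 + 170100 + 102060 + 25515 + 2187 = 435942.

435942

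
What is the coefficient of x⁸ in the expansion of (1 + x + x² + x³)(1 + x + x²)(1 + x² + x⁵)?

(1 + x + x² + x³) has coefficients 1,1,1,1 for degrees 0…3.
(1 + x + x²) has coefficients 1,1,1,0,0,0,0,0,0 for degrees 0…8.
Finally multiplying by (1 + x² + x⁵), the product of all factors after the first has coefficients 1,1,2,1,1,1,1,1,0 for degrees 0…8.
[x⁸] = 1·0 + 1·1 + 1·1 + 1·1 = 3.

3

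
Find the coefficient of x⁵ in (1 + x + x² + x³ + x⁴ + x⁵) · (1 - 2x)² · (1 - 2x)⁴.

(1 + x + x² + x³ + x⁴ + x⁵) has coefficients 1,1,1,1,1,1 for degrees 0…5.
(1 - 2x)² has coefficients 1,-4,4,0,0,0 for degrees 0…5.
Finally multiplying by (1 - 2x)⁴, the product of all factors after the first has coefficients 1,-12,60,-160,240,-192 for degrees 0…5.
[x⁵] = 1·(-192) + 1·240 + 1·(-160) + 1·60 + 1·(-12) + 1·1 = -63.

-63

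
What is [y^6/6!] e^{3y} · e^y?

4096

The EGF product rule gives c_6 = Σ_{k_1+k_2=6} C(6; k_1,k_2) · ∏ g_i(k_i), where e^{3y} gives (3)^k; e^y gives (1)^k.
g_1(k) for k = 0…6: 1, 3, 9, 27, 81, 243, 729.
g_2(k) for k = 0…6: 1, 1, 1, 1, 1, 1, 1.
c_6 = Σ_k C(6,k)·g_1(k)·g_2(6−k) = 1·1·1 + 6·3·1 + 15·9·1 + 20·27·1 + 15·81·1 + 6·243·1 + 1·729·1 = 1 + 18 + 135 + 540 + 1215 + 1458 + 729 = 4096.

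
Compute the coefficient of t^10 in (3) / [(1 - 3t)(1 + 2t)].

107517

The denominator gives the recurrence a_n = a_(n−1) + 6a_(n−2) for n ≥ 2; the numerator fixes a_0 = 3, a_1 = 3.
Iterating: 3, 3, 21, 39, 165, 399, 1389, 3783, 12117, 34815, 107517, so a_10 = 107517.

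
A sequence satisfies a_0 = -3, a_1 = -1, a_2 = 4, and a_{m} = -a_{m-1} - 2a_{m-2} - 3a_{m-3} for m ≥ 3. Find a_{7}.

The ordinary generating function has denominator 1 + z + 2z^2 + 3z^3.
Iterating the recurrence: a_0,…,a_{7} = -3, -1, 4, 7, -12, -14, 17, 47.

47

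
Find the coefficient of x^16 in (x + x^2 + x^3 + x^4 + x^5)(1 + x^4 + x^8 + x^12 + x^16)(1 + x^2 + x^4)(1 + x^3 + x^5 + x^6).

(x + x^2 + x^3 + x^4 + x^5) has coefficients 0,1,1,1,1,1 for degrees 0…5.
(1 + x^4 + x^8 + x^12 + x^16) has coefficients 1,0,0,0,1,0,0,0,1,0,0,0,1,0,0,0,1 for degrees 0…16.
Multiplying by (1 + x^2 + x^4) gives running coefficients 1,0,1,0,2,0,1,0,2,0,1,0,2,0,1,0,2 for degrees 0…16.
Finally multiplying by (1 + x^3 + x^5 + x^6), the product of all factors after the first has coefficients 1,0,1,1,2,2,2,3,3,3,3,3,3,3,3,3,3 for degrees 0…16.
[x^16] = 1·3 + 1·3 + 1·3 + 1·3 + 1·3 = 15.

15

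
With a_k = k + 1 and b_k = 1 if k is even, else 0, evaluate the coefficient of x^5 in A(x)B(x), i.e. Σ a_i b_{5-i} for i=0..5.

12

Write out a_i and b_{5-i} for i = 0,…,5 and sum the products.
Σ = 1·0 + 2·1 + 3·0 + 4·1 + 5·0 + 6·1 = 12.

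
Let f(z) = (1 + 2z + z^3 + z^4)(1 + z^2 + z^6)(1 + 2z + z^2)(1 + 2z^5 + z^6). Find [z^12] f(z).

(1 + 2z + z^3 + z^4) has coefficients 1,2,0,1,1 for degrees 0…4.
(1 + z^2 + z^6) has coefficients 1,0,1,0,0,0,1,0,0,0,0,0,0 for degrees 0…12.
Multiplying by (1 + 2z + z^2) gives running coefficients 1,2,2,2,1,0,1,2,1,0,0,0,0 for degrees 0…12.
Finally multiplying by (1 + 2z^5 + z^6), the product of all factors after the first has coefficients 1,2,2,2,1,2,6,8,7,4,1,2,5 for degrees 0…12.
[z^12] = 1·5 + 2·2 + 1·4 + 1·7 = 20.

20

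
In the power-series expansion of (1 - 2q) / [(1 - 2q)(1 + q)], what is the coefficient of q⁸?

The denominator gives the recurrence a_n = a_(n−1) + 2a_(n−2) for n ≥ 3; the numerator fixes a_0 = 1, a_1 = -1, a_2 = 1.
Iterating: 1, -1, 1, -1, 1, -1, 1, -1, 1, so a_8 = 1.

1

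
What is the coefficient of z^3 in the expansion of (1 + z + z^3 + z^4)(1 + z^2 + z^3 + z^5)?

(1 + z + z^3 + z^4) has coefficients 1,1,0,1 for degrees 0…3.
(1 + z^2 + z^3 + z^5) has coefficients 1,0,1,1 for degrees 0…3.
[z^3] = 1·1 + 1·1 + 1·1 = 3.

3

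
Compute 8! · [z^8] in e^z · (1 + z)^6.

93289

The EGF product rule gives c_8 = Σ_{k_1+k_2=8} C(8; k_1,k_2) · ∏ g_i(k_i), where e^z gives (1)^k; (1+z)^6 gives the falling factorial (6)_k.
g_1(k) for k = 0…8: 1, 1, 1, 1, 1, 1, 1, 1, 1.
g_2(k) for k = 0…8: 1, 6, 30, 120, 360, 720, 720, 0, 0.
c_8 = Σ_k C(8,k)·g_1(k)·g_2(8−k) = 28·1·720 + 56·1·720 + 70·1·360 + 56·1·120 + 28·1·30 + 8·1·6 + 1·1·1 = 20160 + 40320 + 25200 + 6720 + 840 + 48 + 1 = 93289.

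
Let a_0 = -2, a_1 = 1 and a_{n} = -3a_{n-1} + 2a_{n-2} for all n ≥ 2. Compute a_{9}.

47479

The ordinary generating function has denominator 1 + 3z - 2z^2.
Iterating the recurrence: a_0,…,a_{9} = -2, 1, -7, 23, -83, 295, -1051, 3743, -13331, 47479.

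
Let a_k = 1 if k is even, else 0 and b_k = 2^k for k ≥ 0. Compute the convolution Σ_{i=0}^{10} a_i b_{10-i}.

This is [x^10] in the product of the two ordinary generating functions.
Σ = 1·1024 + 0·512 + 1·256 + 0·128 + 1·64 + 0·32 + 1·16 + 0·8 + 1·4 + 0·2 + 1·1 = 1365.

1365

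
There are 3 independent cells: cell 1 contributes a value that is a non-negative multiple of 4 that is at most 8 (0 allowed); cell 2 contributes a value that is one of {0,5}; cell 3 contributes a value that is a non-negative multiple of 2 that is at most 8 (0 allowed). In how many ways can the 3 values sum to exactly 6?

The generating function for the choices is (1 + z^4 + z^8)·(1 + z^5)·(1 + z^2 + z^4 + z^6 + z^8); the count is [z^6].
(1 + z^4 + z^8) has coefficients 1,0,0,0,1,0,0 for degrees 0…6.
(1 + z^5) has coefficients 1,0,0,0,0,1,0 for degrees 0…6.
Finally multiplying by (1 + z^2 + z^4 + z^6 + z^8), the product of all factors after the first has coefficients 1,0,1,0,1,1,1 for degrees 0…6.
[z^6] = 1·1 + 1·1 = 2.

2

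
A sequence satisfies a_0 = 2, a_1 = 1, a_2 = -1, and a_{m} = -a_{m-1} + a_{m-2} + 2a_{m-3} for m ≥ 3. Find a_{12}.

The ordinary generating function has denominator 1 + x - x^2 - 2x^3.
Iterating the recurrence: a_0,…,a_{12} = 2, 1, -1, 6, -5, 9, -2, 1, 15, -18, 35, -23, 22.

22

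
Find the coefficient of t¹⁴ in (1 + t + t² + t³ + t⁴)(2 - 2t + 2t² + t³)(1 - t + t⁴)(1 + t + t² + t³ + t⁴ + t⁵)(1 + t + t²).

(1 + t + t² + t³ + t⁴) has coefficients 1,1,1,1,1 for degrees 0…4.
(2 - 2t + 2t² + t³) has coefficients 2,-2,2,1,0,0,0,0,0,0,0,0,0,0,0 for degrees 0…14.
Multiplying by (1 - t + t⁴) gives running coefficients 2,-4,4,-1,1,-2,2,1,0,0,0,0,0,0,0 for degrees 0…14.
Multiplying by (1 + t + t² + t³ + t⁴ + t⁵) gives running coefficients 2,-2,2,1,2,0,0,5,1,2,1,3,1,0,0 for degrees 0…14.
Finally multiplying by (1 + t + t²), the product of all factors after the first has coefficients 2,0,2,1,5,3,2,5,6,8,4,6,5,4,1 for degrees 0…14.
[t¹⁴] = 1·1 + 1·4 + 1·5 + 1·6 + 1·4 = 20.

20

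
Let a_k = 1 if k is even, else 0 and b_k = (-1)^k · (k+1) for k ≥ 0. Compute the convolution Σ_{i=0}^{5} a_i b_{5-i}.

-12

This is [x^5] in the product of the two ordinary generating functions.
Σ = 1·(-6) + 0·5 + 1·(-4) + 0·3 + 1·(-2) + 0·1 = -12.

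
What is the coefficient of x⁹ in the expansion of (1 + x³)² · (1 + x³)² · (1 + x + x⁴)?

4

(1 + x³)² has coefficients 1,0,0,2,0,0,1 for degrees 0…6.
(1 + x³)² has coefficients 1,0,0,2,0,0,1,0,0,0 for degrees 0…9.
Finally multiplying by (1 + x + x⁴), the product of all factors after the first has coefficients 1,1,0,2,3,0,1,3,0,0 for degrees 0…9.
[x⁹] = 1·0 + 2·1 + 1·2 = 4.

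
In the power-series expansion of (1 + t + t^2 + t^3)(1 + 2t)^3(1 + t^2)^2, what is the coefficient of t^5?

(1 + t + t^2 + t^3) has coefficients 1,1,1,1 for degrees 0…3.
(1 + 2t)^3 has coefficients 1,6,12,8,0,0 for degrees 0…5.
Finally multiplying by (1 + t^2)^2, the product of all factors after the first has coefficients 1,6,14,20,25,22 for degrees 0…5.
[t^5] = 1·22 + 1·25 + 1·20 + 1·14 = 81.

81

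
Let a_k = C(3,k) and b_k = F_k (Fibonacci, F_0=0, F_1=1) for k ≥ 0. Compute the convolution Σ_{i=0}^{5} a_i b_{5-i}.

21

The convolution is the t^5 coefficient of A(t)B(t).
Σ = 1·5 + 3·3 + 3·2 + 1·1 + 0·1 + 0·0 = 21.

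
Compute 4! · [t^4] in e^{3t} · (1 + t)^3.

The EGF product rule gives c_4 = Σ_{k_1+k_2=4} C(4; k_1,k_2) · ∏ g_i(k_i), where e^{3t} gives (3)^k; (1+t)^3 gives the falling factorial (3)_k.
g_1(k) for k = 0…4: 1, 3, 9, 27, 81.
g_2(k) for k = 0…4: 1, 3, 6, 6, 0.
c_4 = Σ_k C(4,k)·g_1(k)·g_2(4−k) = 4·3·6 + 6·9·6 + 4·27·3 + 1·81·1 = 72 + 324 + 324 + 81 = 801.

801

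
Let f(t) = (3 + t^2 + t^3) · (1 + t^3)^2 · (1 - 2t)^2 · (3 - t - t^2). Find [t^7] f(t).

-63

(3 + t^2 + t^3) has coefficients 3,0,1,1 for degrees 0…3.
(1 + t^3)^2 has coefficients 1,0,0,2,0,0,1,0 for degrees 0…7.
Multiplying by (1 - 2t)^2 gives running coefficients 1,-4,4,2,-8,8,1,-4 for degrees 0…7.
Finally multiplying by (3 - t - t^2), the product of all factors after the first has coefficients 3,-13,15,6,-30,30,3,-21 for degrees 0…7.
[t^7] = 3·(-21) + 1·30 + 1·(-30) = -63.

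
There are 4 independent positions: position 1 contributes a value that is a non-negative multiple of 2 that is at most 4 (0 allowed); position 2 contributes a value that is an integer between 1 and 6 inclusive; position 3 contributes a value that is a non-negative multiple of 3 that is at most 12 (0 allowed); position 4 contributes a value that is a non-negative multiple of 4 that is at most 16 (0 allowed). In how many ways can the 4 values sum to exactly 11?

13

The generating function for the choices is (1 + x² + x⁴)·(x + x² + x³ + x⁴ + x⁵ + x⁶)·(1 + x³ + x⁶ + x⁹ + x¹²)·(1 + x⁴ + x⁸ + x¹² + x¹⁶); the count is [x¹¹].
(1 + x² + x⁴) has coefficients 1,0,1,0,1 for degrees 0…4.
(x + x² + x³ + x⁴ + x⁵ + x⁶) has coefficients 0,1,1,1,1,1,1,0,0,0,0,0 for degrees 0…11.
Multiplying by (1 + x³ + x⁶ + x⁹ + x¹²) gives running coefficients 0,1,1,1,2,2,2,2,2,2,2,2 for degrees 0…11.
Finally multiplying by (1 + x⁴ + x⁸ + x¹² + x¹⁶), the product of all factors after the first has coefficients 0,1,1,1,2,3,3,3,4,5,5,5 for degrees 0…11.
[x¹¹] = 1·5 + 1·5 + 1·3 = 13.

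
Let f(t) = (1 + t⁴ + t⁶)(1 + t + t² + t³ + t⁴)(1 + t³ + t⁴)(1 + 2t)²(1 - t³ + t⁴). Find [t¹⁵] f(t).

13

(1 + t⁴ + t⁶) has coefficients 1,0,0,0,1,0,1 for degrees 0…6.
(1 + t + t² + t³ + t⁴) has coefficients 1,1,1,1,1,0,0,0,0,0,0,0,0,0,0,0 for degrees 0…15.
Multiplying by (1 + t³ + t⁴) gives running coefficients 1,1,1,2,3,2,2,2,1,0,0,0,0,0,0,0 for degrees 0…15.
Multiplying by (1 + 2t)² gives running coefficients 1,5,9,10,15,22,22,18,17,12,4,0,0,0,0,0 for degrees 0…15.
Finally multiplying by (1 - t³ + t⁴), the product of all factors after the first has coefficients 1,5,9,9,11,18,21,13,10,12,8,1,5,8,4,0 for degrees 0…15.
[t¹⁵] = 1·0 + 1·1 + 1·12 = 13.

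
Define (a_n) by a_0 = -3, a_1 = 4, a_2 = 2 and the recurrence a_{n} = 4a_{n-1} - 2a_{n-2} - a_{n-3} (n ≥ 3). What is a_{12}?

24237

The ordinary generating function has denominator 1 - 4t + 2t^2 + t^3.
Iterating the recurrence: a_0,…,a_{12} = -3, 4, 2, 3, 4, 8, 21, 64, 206, 675, 2224, 7340, 24237.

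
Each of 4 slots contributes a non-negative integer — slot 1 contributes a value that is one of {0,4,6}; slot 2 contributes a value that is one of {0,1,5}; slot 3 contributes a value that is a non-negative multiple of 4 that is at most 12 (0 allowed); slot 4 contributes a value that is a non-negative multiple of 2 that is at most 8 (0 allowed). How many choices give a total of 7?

The generating function for the choices is (1 + q⁴ + q⁶)·(1 + q + q⁵)·(1 + q⁴ + q⁸ + q¹²)·(1 + q² + q⁴ + q⁶ + q⁸); the count is [q⁷].
(1 + q⁴ + q⁶) has coefficients 1,0,0,0,1,0,1 for degrees 0…6.
(1 + q + q⁵) has coefficients 1,1,0,0,0,1,0,0 for degrees 0…7.
Multiplying by (1 + q⁴ + q⁸ + q¹²) gives running coefficients 1,1,0,0,1,2,0,0 for degrees 0…7.
Finally multiplying by (1 + q² + q⁴ + q⁶ + q⁸), the product of all factors after the first has coefficients 1,1,1,1,2,3,2,3 for degrees 0…7.
[q⁷] = 1·3 + 1·1 + 1·1 = 5.

5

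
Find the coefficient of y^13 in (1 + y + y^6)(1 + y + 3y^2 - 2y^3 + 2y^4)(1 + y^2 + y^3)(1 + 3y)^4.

704

(1 + y + y^6) has coefficients 1,1,0,0,0,0,1 for degrees 0…6.
(1 + y + 3y^2 - 2y^3 + 2y^4) has coefficients 1,1,3,-2,2,0,0,0,0,0,0,0,0,0 for degrees 0…13.
Multiplying by (1 + y^2 + y^3) gives running coefficients 1,1,4,0,6,1,0,2,0,0,0,0,0,0 for degrees 0…13.
Finally multiplying by (1 + 3y)^4, the product of all factors after the first has coefficients 1,13,70,210,411,586,660,704,618,189,216,162,0,0 for degrees 0…13.
[y^13] = 1·0 + 1·0 + 1·704 = 704.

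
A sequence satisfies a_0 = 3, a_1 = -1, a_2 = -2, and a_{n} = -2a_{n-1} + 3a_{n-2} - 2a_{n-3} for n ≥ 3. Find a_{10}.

The ordinary generating function has denominator 1 + 2y - 3y^2 + 2y^3.
Iterating the recurrence: a_0,…,a_{10} = 3, -1, -2, -5, 6, -23, 74, -229, 726, -2287, 7210.

7210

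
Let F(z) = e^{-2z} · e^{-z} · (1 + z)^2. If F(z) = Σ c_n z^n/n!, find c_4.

The EGF product rule gives c_4 = Σ_{k_1+k_2+k_3=4} C(4; k_1,k_2,k_3) · ∏ g_i(k_i), where e^{-2z} gives (-2)^k; e^{-z} gives (-1)^k; (1+z)^2 gives the falling factorial (2)_k.
g_1(k) for k = 0…4: 1, -2, 4, -8, 16.
g_2(k) for k = 0…4: 1, -1, 1, -1, 1.
g_3(k) for k = 0…4: 1, 2, 2, 0, 0.
First combine the last two factors: h(k) = Σ_j C(k,j)·g_2(j)·g_3(k−j) for k = 0…4: 1, 1, -1, -1, 5.
c_4 = Σ_k C(4,k)·g_1(k)·h(4−k) = 1·1·5 + 4·(-2)·(-1) + 6·4·(-1) + 4·(-8)·1 + 1·16·1 = 5 + 8 − 24 − 32 + 16 = -27.

-27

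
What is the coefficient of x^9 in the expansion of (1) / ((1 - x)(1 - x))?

The denominator gives the recurrence a_n = 2a_(n−1) − a_(n−2) for n ≥ 2; the numerator fixes a_0 = 1, a_1 = 2.
Iterating: 1, 2, 3, 4, 5, 6, 7, 8, 9, 10, so a_9 = 10.

10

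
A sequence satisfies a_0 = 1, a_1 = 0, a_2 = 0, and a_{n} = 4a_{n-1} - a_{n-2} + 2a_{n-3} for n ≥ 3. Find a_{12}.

The ordinary generating function has denominator 1 - 4y + y^2 - 2y^3.
Iterating the recurrence: a_0,…,a_{12} = 1, 0, 0, 2, 8, 30, 116, 450, 1744, 6758, 26188, 101482, 393256.

393256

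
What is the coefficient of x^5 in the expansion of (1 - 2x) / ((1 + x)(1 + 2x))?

-125

Partial fractions give a closed form: a_n = (-3)·(-1)^n + (4)·(-2)^n.
At n = 5: a_5 = -125.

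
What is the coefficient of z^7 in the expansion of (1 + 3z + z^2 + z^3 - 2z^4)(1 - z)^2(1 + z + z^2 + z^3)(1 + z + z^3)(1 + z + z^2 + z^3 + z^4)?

-9

(1 + 3z + z^2 + z^3 - 2z^4) has coefficients 1,3,1,1,-2 for degrees 0…4.
(1 - z)^2 has coefficients 1,-2,1,0,0,0,0,0 for degrees 0…7.
Multiplying by (1 + z + z^2 + z^3) gives running coefficients 1,-1,0,0,-1,1,0,0 for degrees 0…7.
Multiplying by (1 + z + z^3) gives running coefficients 1,0,-1,1,-2,0,1,-1 for degrees 0…7.
Finally multiplying by (1 + z + z^2 + z^3 + z^4), the product of all factors after the first has coefficients 1,1,0,1,-1,-2,-1,-1 for degrees 0…7.
[z^7] = 1·(-1) + 3·(-1) + 1·(-2) + 1·(-1) − 2·1 = -9.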